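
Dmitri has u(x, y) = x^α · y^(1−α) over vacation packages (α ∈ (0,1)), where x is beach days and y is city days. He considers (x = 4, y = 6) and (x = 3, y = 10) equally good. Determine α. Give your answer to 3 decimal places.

Indifference: 4^α · 6^(1−α) = 3^α · 10^(1−α).
(4/3)^α = (10/6)^(1−α); take logs: α·ln(4/3) = (1−α)·ln(10/6), i.e. α·0.287682 = (1−α)·0.510826.
So α/(1−α) = (0.510826)/(0.287682) = 1.775662, and α = 1.775662/2.775662 ≈ 0.640.

α ≈ 0.640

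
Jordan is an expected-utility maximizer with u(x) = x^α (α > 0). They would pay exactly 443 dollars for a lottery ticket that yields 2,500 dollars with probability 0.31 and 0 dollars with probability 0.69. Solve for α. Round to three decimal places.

α ≈ 0.677

Since u(0) = 0, the lottery's EU is 0.31·2500^α.
Equating: 443^α = 0.31·2500^α, i.e. 0.1772^α = 0.31.
Taking logs: α·ln(443/2500) = ln(0.31), so α = -1.171183 / -1.730476 ≈ 0.677.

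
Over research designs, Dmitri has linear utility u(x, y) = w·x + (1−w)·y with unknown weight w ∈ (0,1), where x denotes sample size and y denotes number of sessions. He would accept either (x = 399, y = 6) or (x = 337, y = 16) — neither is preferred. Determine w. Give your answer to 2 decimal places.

Indifference: w·399 + (1−w)·6 = w·337 + (1−w)·16.
w·(399−337) = (1−w)·(16−6), i.e. w·62 = (1−w)·10.
So w/(1−w) = 10/62 = 0.1613, giving w = 10/(62+10) = 0.14.

w = 0.14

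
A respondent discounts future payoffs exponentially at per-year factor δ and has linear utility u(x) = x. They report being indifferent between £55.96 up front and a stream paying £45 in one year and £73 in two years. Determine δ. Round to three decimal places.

Present value of the stream is 45·δ + 73·δ². Indifference gives 45δ + 73δ² = 55.96.
So 73δ² + 45δ − 55.96 = 0.
δ = (−45 + √(45² + 4·73·55.96)) / (2·73) = (−45 + √18365.32) / 146 ≈ 0.620.

δ ≈ 0.620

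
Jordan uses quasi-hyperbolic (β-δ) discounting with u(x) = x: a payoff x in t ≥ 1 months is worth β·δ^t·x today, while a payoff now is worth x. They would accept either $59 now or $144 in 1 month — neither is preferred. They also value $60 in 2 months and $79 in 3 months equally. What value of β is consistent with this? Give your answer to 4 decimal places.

β ≈ 0.5395

The second indifference involves only future payoffs, so β cancels: β·δ^2·60 = β·δ^3·79, giving δ = 60/79 = 0.75949.
Substituting δ into 59 = β·δ·144: β = 59/(109.367) ≈ 0.5395.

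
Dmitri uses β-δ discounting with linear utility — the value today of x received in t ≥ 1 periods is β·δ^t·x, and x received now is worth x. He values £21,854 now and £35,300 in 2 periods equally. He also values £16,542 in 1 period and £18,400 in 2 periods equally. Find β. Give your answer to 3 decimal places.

β ≈ 0.766

From the later pair, β·δ^1·16542 = β·δ^2·18400; dividing through, δ = 16542/18400 = 0.89902.
Substituting δ into 21854 = β·δ^2·35300: β = 21854/(28530.875) ≈ 0.766.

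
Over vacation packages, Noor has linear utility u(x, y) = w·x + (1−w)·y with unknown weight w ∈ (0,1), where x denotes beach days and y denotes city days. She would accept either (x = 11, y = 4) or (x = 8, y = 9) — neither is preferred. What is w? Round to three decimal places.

Indifference: w·11 + (1−w)·4 = w·8 + (1−w)·9.
w·(11−8) = (1−w)·(9−4), i.e. w·3 = (1−w)·5.
The marginal rate of substitution is 5/3, so w = 5/(3+5) = 0.625.

w = 0.625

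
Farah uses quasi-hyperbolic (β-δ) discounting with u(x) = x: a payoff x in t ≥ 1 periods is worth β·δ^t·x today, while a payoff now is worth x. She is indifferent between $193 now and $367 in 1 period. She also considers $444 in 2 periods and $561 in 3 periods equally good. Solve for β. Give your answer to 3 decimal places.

The second indifference involves only future payoffs, so β cancels: β·δ^2·444 = β·δ^3·561, giving δ = 444/561 = 0.79144.
The first indifference: 193 = β·δ·367, so β = 193/(δ·367) = 193/(0.79144·367) ≈ 0.664.

β ≈ 0.664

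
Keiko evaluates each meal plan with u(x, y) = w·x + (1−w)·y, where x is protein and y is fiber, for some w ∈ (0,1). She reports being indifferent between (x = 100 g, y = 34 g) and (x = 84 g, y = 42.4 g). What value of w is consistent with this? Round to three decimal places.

w = 0.344

u(100,34) = u(84,42.4) means w·100 + (1−w)·34 = w·84 + (1−w)·42.4.
w·(100−84) = (1−w)·(42.4−34), i.e. w·16 = (1−w)·8.4.
So w/(1−w) = 8.4/16 = 0.5250, giving w = 8.4/(16+8.4) = 0.344.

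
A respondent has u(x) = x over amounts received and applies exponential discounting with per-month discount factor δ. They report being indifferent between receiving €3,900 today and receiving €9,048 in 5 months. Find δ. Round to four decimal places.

Indifference means u(3900) = δ^5 · u(9048), so δ^5 = u(3900)/u(9048).
With u(x) = x: δ^5 = 3900/9048 = 0.43103.
Taking the 5th root: δ = 0.43103^(1/5) ≈ 0.8451.

δ ≈ 0.8451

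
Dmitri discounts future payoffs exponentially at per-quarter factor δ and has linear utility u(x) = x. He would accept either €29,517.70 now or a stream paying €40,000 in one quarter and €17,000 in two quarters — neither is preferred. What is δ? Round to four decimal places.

δ ≈ 0.5900

The stream is worth 40000δ + 17000δ² today, so 40000δ + 17000δ² = 29517.70.
So 17000δ² + 40000δ − 29517.70 = 0.
The positive root is δ = [−40000 + √(40000² + 4·17000·29517.70)] / (2·17000) = (−40000 + 60060.000)/34000 ≈ 0.5900.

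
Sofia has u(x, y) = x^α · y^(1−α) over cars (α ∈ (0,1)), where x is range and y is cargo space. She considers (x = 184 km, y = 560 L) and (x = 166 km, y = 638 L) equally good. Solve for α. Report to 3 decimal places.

α ≈ 0.559

Set the two utilities equal: 184^α·560^(1−α) = 166^α·638^(1−α).
Taking logs: α·ln 184 + (1−α)·ln 560 = α·ln 166 + (1−α)·ln 638, i.e. α·0.102948 = (1−α)·0.130401.
Thus α·(0.233349) = 0.130401, so α = 0.130401/0.233349 ≈ 0.559.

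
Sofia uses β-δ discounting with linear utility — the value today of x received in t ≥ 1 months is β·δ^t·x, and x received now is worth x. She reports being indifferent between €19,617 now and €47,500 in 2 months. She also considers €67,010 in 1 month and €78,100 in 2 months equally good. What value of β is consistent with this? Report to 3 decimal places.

β ≈ 0.561

The second indifference involves only future payoffs, so β cancels: β·δ^1·67010 = β·δ^2·78100, giving δ = 67010/78100 = 0.85800.
Now use the now-vs-future pair: 19617 = β·δ^2·47500 gives β = 19617/(0.73617·47500) ≈ 0.561.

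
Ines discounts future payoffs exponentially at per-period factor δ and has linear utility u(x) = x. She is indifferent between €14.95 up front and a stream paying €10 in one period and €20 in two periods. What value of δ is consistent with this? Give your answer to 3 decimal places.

δ ≈ 0.650

The stream is worth 10δ + 20δ² today, so 10δ + 20δ² = 14.95.
That is, 20δ² + 10δ − 14.95 = 0, a quadratic in δ.
δ = (−10 + √(10² + 4·20·14.95)) / (2·20) = (−10 + √1296.00) / 40 ≈ 0.650.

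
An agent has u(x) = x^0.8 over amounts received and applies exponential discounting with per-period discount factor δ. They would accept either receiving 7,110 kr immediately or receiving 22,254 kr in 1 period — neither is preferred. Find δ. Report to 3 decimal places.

δ ≈ 0.401

The payoff in 1 period is discounted by δ, so u(7110) = δ·u(22254) and δ = u(7110)/u(22254).
With u(x) = x^0.8: δ = 7110^0.8/22254^0.8 = (7110/22254)^0.8 = 0.40139.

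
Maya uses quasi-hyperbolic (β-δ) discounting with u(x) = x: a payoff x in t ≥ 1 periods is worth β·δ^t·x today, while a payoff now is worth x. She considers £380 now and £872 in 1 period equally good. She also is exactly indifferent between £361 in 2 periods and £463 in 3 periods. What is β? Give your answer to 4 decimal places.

From the later pair, β·δ^2·361 = β·δ^3·463; dividing through, δ = 361/463 = 0.77970.
Now use the now-vs-future pair: 380 = β·δ·872 gives β = 380/(0.77970·872) ≈ 0.5589.

β ≈ 0.5589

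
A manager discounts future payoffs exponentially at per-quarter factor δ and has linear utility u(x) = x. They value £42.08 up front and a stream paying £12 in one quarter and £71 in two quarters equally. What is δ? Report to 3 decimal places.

δ ≈ 0.690

The stream is worth 12δ + 71δ² today, so 12δ + 71δ² = 42.08.
So 71δ² + 12δ − 42.08 = 0.
By the quadratic formula (taking the positive root), δ = (−12 + √12094.72) / 142 ≈ 0.690.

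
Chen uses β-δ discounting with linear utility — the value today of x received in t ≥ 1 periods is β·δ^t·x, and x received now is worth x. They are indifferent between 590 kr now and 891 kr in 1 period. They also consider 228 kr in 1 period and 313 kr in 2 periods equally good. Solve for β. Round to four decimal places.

From the later pair, β·δ^1·228 = β·δ^2·313; dividing through, δ = 228/313 = 0.72843.
Substituting δ into 590 = β·δ·891: β = 590/(649.035) ≈ 0.9090.

β ≈ 0.9090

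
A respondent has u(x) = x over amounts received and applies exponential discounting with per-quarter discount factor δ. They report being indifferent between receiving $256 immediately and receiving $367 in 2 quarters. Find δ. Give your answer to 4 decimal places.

δ ≈ 0.8352

Indifference means u(256) = δ^2 · u(367), so δ^2 = u(256)/u(367).
With u(x) = x: δ^2 = 256/367 = 0.69755.
Taking the square root: δ = 0.69755^(1/2) ≈ 0.8352.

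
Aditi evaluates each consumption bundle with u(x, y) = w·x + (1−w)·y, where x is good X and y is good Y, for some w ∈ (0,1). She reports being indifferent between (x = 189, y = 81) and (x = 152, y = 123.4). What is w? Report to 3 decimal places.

w = 0.534

u(189,81) = u(152,123.4) means w·189 + (1−w)·81 = w·152 + (1−w)·123.4.
Collecting terms: w·37 = (1−w)·42.4.
The marginal rate of substitution is 42.4/37, so w = 42.4/(37+42.4) = 0.534.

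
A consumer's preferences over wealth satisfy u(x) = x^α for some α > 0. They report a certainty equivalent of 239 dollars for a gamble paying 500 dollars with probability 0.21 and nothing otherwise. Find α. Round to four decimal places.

α ≈ 2.1143

EU(lottery) = 0.21·500^α + 0.79·0 = 0.21·500^α.
Indifference: 239^α = 0.21·500^α, so (239/500)^α = 0.21.
Taking logs: α·ln(239/500) = ln(0.21), so α = -1.5606477 / -0.7381445 ≈ 2.1143.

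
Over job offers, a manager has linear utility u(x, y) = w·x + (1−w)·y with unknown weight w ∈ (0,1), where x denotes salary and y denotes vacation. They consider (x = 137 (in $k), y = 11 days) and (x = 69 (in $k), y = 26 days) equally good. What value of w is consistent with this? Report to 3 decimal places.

Indifference: w·137 + (1−w)·11 = w·69 + (1−w)·26.
Collecting terms: w·68 = (1−w)·15.
The marginal rate of substitution is 15/68, so w = 15/(68+15) = 0.181.

w = 0.181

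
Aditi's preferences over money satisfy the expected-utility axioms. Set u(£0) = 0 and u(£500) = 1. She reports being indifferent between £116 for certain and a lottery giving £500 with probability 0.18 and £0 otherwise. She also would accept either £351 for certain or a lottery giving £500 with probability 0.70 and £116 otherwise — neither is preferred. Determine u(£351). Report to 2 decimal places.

0.75

The first gamble pins u(£116): it must equal 0.18·1 + 0.82·0 = 0.18.
Chaining: u(£351) = 0.70·1.00 + 0.30·0.18 = 0.7540.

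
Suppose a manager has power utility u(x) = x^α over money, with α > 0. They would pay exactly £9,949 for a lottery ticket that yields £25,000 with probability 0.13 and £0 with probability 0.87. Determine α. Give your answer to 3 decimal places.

Since u(0) = 0, the lottery's EU is 0.13·25000^α.
Indifference: 9949^α = 0.13·25000^α, so (9949/25000)^α = 0.13.
Taking logs: α·ln(9949/25000) = ln(0.13), so α = -2.040221 / -0.921404 ≈ 2.214.

α ≈ 2.214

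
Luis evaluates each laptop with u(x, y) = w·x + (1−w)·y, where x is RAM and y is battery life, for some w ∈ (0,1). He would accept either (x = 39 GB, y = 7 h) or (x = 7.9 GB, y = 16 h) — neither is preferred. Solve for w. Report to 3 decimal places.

u(39,7) = u(7.9,16) means w·39 + (1−w)·7 = w·7.9 + (1−w)·16.
Rearranging, 31.1·w − 9·(1−w) = 0.
So w/(1−w) = 9/31.1 = 0.2894, giving w = 9/(31.1+9) = 0.224.

w = 0.224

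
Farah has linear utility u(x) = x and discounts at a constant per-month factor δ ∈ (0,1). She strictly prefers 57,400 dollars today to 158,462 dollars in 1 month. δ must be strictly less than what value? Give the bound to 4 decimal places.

The preference means 57400 > δ·158462.
So δ < 57400/158462 = 0.36223.

δ < 0.3622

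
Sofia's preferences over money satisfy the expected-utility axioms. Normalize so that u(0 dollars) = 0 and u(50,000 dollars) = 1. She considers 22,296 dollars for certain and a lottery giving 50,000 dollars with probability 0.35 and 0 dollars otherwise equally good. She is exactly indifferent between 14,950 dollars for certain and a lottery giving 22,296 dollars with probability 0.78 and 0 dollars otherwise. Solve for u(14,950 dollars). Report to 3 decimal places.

The first gamble pins u(22,296 dollars): it must equal 0.35·1 + 0.65·0 = 0.35.
The second indifference gives u(14,950 dollars) = 0.78·u(22,296 dollars) + 0.22·u(0 dollars) = 0.78·0.35 + 0.22·0.00 = 0.2730.

0.273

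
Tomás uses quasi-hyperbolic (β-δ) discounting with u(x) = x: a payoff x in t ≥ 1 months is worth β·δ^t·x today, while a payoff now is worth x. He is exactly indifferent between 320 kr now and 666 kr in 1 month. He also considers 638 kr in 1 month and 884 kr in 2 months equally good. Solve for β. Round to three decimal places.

β ≈ 0.666

From the later pair, β·δ^1·638 = β·δ^2·884; dividing through, δ = 638/884 = 0.72172.
Substituting δ into 320 = β·δ·666: β = 320/(480.665) ≈ 0.666.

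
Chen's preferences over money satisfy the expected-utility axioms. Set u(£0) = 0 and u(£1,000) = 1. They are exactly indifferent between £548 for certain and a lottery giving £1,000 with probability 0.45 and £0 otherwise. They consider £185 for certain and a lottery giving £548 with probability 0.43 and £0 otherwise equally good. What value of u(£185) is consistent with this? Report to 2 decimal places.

The first gamble pins u(£548): it must equal 0.45·1 + 0.55·0 = 0.45.
The second indifference gives u(£185) = 0.43·u(£548) + 0.57·u(£0) = 0.43·0.45 + 0.57·0.00 = 0.1935.

0.19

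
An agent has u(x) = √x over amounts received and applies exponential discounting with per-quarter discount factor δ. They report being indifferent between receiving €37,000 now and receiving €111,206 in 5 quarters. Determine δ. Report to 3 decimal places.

δ ≈ 0.896

Indifference means u(37000) = δ^5 · u(111206), so δ^5 = u(37000)/u(111206).
With u(x) = √x: δ^5 = √37000/√111206 = √(37000/111206) = 0.57682.
So δ = 0.57682^(1/5) ≈ 0.896.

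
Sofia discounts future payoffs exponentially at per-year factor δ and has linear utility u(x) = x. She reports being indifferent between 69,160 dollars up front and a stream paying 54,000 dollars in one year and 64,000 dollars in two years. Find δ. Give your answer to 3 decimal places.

δ ≈ 0.700

The stream is worth 54000δ + 64000δ² today, so 54000δ + 64000δ² = 69160.
Rearranged: 64000δ² + 54000δ − 69160 = 0.
δ = (−54000 + √(54000² + 4·64000·69160)) / (2·64000) = (−54000 + √20620960000.00) / 128000 ≈ 0.700.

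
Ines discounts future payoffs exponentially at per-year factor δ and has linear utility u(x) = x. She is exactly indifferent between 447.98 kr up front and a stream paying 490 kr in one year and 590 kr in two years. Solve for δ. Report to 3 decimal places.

δ ≈ 0.550

Present value of the stream is 490·δ + 590·δ². Indifference gives 490δ + 590δ² = 447.98.
That is, 590δ² + 490δ − 447.98 = 0, a quadratic in δ.
The positive root is δ = [−490 + √(490² + 4·590·447.98)] / (2·590) = (−490 + 1139.005)/1180 ≈ 0.550.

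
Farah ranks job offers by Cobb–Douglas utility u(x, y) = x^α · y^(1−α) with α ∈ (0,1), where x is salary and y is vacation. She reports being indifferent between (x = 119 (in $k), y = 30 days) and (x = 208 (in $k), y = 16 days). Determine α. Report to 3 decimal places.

α ≈ 0.530

Indifference: 119^α · 30^(1−α) = 208^α · 16^(1−α).
(119/208)^α = (16/30)^(1−α); take logs: α·ln(119/208) = (1−α)·ln(16/30), i.e. α·-0.558415 = (1−α)·-0.628609.
With A = -0.558415 and B = -0.628609: α·A = (1−α)·B, so α = B/(A+B) = -0.628609/-1.187024 ≈ 0.530.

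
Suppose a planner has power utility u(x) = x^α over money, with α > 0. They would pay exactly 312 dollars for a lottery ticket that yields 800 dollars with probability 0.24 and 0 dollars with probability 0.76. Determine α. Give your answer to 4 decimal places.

Since u(0) = 0, the lottery's EU is 0.24·800^α.
Equating: 312^α = 0.24·800^α, i.e. 0.3900^α = 0.24.
Taking logs: α·ln(312/800) = ln(0.24), so α = -1.4271164 / -0.9416085 ≈ 1.5156.

α ≈ 1.5156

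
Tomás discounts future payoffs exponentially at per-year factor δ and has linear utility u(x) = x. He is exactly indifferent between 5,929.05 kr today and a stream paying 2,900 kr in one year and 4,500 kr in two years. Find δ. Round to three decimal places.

Equating present values: 5929.05 = 2900δ + 4500δ².
So 4500δ² + 2900δ − 5929.05 = 0.
By the quadratic formula (taking the positive root), δ = (−2900 + √115132900.00) / 9000 ≈ 0.870.

δ ≈ 0.870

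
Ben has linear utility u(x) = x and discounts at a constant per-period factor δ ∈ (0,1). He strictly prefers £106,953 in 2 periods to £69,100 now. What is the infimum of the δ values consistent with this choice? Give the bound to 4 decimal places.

δ > 0.8038

The preference means 69100 < δ^2·106953.
So δ^2 > 69100/106953 = 0.64608; taking the square root of both positive sides preserves the inequality.
δ > 0.64608^(1/2) = 0.8038.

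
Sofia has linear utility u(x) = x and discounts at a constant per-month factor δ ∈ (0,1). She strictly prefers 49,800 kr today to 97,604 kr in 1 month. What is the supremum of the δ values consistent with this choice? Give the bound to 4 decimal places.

The preference means 49800 > δ·97604.
Dividing through by 97604 gives δ < 0.51022.

δ < 0.5102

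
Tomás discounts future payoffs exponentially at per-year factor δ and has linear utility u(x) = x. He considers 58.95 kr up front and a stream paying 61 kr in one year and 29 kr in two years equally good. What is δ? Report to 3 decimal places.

Present value of the stream is 61·δ + 29·δ². Indifference gives 61δ + 29δ² = 58.95.
Rearranged: 29δ² + 61δ − 58.95 = 0.
The positive root is δ = [−61 + √(61² + 4·29·58.95)] / (2·29) = (−61 + 102.758)/58 ≈ 0.720.

δ ≈ 0.720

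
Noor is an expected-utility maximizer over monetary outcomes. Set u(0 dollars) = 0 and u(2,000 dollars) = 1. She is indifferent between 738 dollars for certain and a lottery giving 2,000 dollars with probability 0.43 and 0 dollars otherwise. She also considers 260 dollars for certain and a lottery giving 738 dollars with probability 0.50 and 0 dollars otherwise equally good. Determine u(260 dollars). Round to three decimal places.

The first gamble pins u(738 dollars): it must equal 0.43·1 + 0.57·0 = 0.43.
Chaining: u(260 dollars) = 0.50·0.43 + 0.50·0.00 = 0.2150.

0.215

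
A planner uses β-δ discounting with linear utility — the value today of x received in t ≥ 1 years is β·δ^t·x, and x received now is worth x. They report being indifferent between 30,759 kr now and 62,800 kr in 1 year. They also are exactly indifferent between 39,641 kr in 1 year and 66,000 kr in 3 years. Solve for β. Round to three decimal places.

β ≈ 0.632

From the later pair, β·δ^1·39641 = β·δ^3·66000; dividing through, δ^2 = 39641/66000 = 0.60062, so δ = 0.77500.
The first indifference: 30759 = β·δ·62800, so β = 30759/(δ·62800) = 30759/(0.77500·62800) ≈ 0.632.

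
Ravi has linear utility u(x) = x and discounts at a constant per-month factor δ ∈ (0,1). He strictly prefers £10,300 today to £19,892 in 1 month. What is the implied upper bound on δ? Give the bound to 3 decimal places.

δ < 0.518

Comparing present values: 10300 > δ·19892.
Dividing through by 19892 gives δ < 0.51780.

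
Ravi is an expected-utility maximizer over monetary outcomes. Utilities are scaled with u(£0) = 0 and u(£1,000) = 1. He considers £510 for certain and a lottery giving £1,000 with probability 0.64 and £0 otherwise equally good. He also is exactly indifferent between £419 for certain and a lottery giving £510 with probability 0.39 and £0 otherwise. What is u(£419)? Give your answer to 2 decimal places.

0.25

First, u(£510) = 0.64·u(£1,000) + 0.36·u(£0) = 0.64.
Then u(£419) = 0.39·u(£510) + 0.61·u(£0) = 0.39·0.64 + 0.61·0.00 = 0.2496.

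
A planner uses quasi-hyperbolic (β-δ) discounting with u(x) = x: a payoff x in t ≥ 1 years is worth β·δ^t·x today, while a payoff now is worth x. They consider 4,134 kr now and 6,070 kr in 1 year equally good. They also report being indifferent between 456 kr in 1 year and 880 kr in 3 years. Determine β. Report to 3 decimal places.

β ≈ 0.946

From the later pair, β·δ^1·456 = β·δ^3·880; dividing through, δ^2 = 456/880 = 0.51818, so δ = 0.71985.
The first indifference: 4134 = β·δ·6070, so β = 4134/(δ·6070) = 4134/(0.71985·6070) ≈ 0.946.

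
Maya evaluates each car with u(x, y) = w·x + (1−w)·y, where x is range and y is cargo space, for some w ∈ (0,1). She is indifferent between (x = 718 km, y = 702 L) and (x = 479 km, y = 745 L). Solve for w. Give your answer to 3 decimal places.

u(718,702) = u(479,745) means w·718 + (1−w)·702 = w·479 + (1−w)·745.
w·(718−479) = (1−w)·(745−702), i.e. w·239 = (1−w)·43.
Hence w = 43/(239+43) = 43/282 = 0.152.

w = 0.152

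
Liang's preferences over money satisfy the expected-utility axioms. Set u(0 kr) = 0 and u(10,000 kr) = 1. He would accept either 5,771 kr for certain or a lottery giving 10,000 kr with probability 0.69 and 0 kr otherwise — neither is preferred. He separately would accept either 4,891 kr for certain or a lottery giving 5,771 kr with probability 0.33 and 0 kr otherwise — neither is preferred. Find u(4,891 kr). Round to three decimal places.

First, u(5,771 kr) = 0.69·u(10,000 kr) + 0.31·u(0 kr) = 0.69.
The second indifference gives u(4,891 kr) = 0.33·u(5,771 kr) + 0.67·u(0 kr) = 0.33·0.69 + 0.67·0.00 = 0.2277.

0.228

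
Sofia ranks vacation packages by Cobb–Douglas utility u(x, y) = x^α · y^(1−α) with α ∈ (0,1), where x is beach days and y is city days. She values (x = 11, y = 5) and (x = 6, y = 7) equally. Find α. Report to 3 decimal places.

α ≈ 0.357

Set the two utilities equal: 11^α·5^(1−α) = 6^α·7^(1−α).
(11/6)^α = (7/5)^(1−α); take logs: α·ln(11/6) = (1−α)·ln(7/5), i.e. α·0.606136 = (1−α)·0.336472.
Thus α·(0.942608) = 0.336472, so α = 0.336472/0.942608 ≈ 0.357.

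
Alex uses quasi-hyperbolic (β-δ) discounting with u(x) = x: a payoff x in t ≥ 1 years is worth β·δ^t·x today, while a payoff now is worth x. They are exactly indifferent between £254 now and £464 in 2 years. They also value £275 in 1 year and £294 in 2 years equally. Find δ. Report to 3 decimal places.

Both payoffs in the second observation are in the future, so β drops out: δ^1·275 = δ^2·294 ⇒ δ = 275/294 = 0.93537.

δ ≈ 0.935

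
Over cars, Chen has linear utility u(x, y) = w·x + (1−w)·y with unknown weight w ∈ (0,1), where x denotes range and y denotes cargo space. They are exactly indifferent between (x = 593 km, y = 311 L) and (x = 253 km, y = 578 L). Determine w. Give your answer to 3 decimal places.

Indifference: w·593 + (1−w)·311 = w·253 + (1−w)·578.
Collecting terms: w·340 = (1−w)·267.
The marginal rate of substitution is 267/340, so w = 267/(340+267) = 0.440.

w = 0.440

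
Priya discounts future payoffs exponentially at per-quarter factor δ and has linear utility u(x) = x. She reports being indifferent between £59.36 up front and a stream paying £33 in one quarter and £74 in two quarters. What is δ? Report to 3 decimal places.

δ ≈ 0.700

Present value of the stream is 33·δ + 74·δ². Indifference gives 33δ + 74δ² = 59.36.
Rearranged: 74δ² + 33δ − 59.36 = 0.
δ = (−33 + √(33² + 4·74·59.36)) / (2·74) = (−33 + √18659.56) / 148 ≈ 0.700.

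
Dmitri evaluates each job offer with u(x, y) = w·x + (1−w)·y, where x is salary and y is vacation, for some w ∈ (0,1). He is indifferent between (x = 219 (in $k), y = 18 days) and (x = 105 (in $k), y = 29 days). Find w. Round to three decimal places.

w = 0.088

u(219,18) = u(105,29) means w·219 + (1−w)·18 = w·105 + (1−w)·29.
Rearranging, 114·w − 11·(1−w) = 0.
So w/(1−w) = 11/114 = 0.0965, giving w = 11/(114+11) = 0.088.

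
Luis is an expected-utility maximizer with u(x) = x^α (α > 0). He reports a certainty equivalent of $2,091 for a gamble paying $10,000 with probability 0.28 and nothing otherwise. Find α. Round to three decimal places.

α ≈ 0.813

Since u(0) = 0, the lottery's EU is 0.28·10000^α.
Equating: 2091^α = 0.28·10000^α, i.e. 0.2091^α = 0.28.
Take logs: α = ln 0.28 / ln(2091/10000) ≈ 0.81343.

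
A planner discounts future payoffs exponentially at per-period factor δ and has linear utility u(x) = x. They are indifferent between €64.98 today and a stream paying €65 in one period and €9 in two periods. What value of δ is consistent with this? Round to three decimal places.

The stream is worth 65δ + 9δ² today, so 65δ + 9δ² = 64.98.
That is, 9δ² + 65δ − 64.98 = 0, a quadratic in δ.
By the quadratic formula (taking the positive root), δ = (−65 + √6564.28) / 18 ≈ 0.890.

δ ≈ 0.890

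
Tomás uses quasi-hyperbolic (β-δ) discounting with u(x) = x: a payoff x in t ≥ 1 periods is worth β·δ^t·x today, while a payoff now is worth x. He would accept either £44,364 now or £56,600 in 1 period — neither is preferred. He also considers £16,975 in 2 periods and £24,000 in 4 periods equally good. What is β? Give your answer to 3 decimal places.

The second indifference involves only future payoffs, so β cancels: β·δ^2·16975 = β·δ^4·24000, giving δ^2 = 16975/24000 = 0.70729, so δ = 0.84101.
Substituting δ into 44364 = β·δ·56600: β = 44364/(47600.959) ≈ 0.932.

β ≈ 0.932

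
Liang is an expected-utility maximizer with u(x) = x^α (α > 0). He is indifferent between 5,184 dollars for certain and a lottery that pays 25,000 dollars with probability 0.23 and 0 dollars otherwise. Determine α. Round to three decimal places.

α ≈ 0.934

The lottery's expected utility is 0.23·u(25000) + 0.77·u(0) = 0.23·25000^α (since u(0) = 0 for α > 0).
Equating: 5184^α = 0.23·25000^α, i.e. 0.2074^α = 0.23.
α = ln(0.23) / ln(5184/25000) = -1.469676/-1.573299 ≈ 0.934.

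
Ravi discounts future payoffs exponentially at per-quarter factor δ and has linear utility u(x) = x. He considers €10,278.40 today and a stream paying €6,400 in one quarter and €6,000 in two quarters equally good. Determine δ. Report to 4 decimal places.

Equating present values: 10278.40 = 6400δ + 6000δ².
So 6000δ² + 6400δ − 10278.40 = 0.
The positive root is δ = [−6400 + √(6400² + 4·6000·10278.40)] / (2·6000) = (−6400 + 16960.000)/12000 ≈ 0.8800.

δ ≈ 0.8800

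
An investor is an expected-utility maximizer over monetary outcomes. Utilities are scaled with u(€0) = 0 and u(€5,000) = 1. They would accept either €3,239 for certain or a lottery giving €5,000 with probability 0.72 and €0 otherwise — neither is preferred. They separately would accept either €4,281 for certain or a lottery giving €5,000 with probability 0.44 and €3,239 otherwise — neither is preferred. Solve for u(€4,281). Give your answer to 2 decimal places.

The first gamble pins u(€3,239): it must equal 0.72·1 + 0.28·0 = 0.72.
Then u(€4,281) = 0.44·u(€5,000) + 0.56·u(€3,239) = 0.44·1.00 + 0.56·0.72 = 0.8432.

0.84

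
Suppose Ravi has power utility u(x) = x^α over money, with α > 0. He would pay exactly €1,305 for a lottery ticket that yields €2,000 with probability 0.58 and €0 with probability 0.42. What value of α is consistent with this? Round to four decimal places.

α ≈ 1.2759

Since u(0) = 0, the lottery's EU is 0.58·2000^α.
Equating: 1305^α = 0.58·2000^α, i.e. 0.6525^α = 0.58.
α = ln(0.58) / ln(1305/2000) = -0.5447272/-0.4269441 ≈ 1.2759.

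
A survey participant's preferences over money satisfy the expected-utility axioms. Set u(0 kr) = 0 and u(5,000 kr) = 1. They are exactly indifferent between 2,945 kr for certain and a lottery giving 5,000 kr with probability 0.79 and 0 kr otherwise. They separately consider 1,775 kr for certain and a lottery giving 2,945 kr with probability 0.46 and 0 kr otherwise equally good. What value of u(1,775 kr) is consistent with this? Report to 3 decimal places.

0.363

First, u(2,945 kr) = 0.79·u(5,000 kr) + 0.21·u(0 kr) = 0.79.
The second indifference gives u(1,775 kr) = 0.46·u(2,945 kr) + 0.54·u(0 kr) = 0.46·0.79 + 0.54·0.00 = 0.3634.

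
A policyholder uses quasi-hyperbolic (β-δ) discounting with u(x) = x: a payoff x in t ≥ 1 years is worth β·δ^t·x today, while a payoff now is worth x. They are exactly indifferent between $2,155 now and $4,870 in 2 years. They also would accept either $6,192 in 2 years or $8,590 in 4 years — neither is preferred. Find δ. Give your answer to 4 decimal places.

δ ≈ 0.8490

The second indifference involves only future payoffs, so β cancels: β·δ^2·6192 = β·δ^4·8590, giving δ^2 = 6192/8590 = 0.72084, so δ = 0.84902.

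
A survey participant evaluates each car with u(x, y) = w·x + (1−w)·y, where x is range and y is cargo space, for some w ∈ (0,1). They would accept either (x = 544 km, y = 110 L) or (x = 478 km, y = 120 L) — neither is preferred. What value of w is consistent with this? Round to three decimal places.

w = 0.132

u(544,110) = u(478,120) means w·544 + (1−w)·110 = w·478 + (1−w)·120.
Rearranging, 66·w − 10·(1−w) = 0.
So w/(1−w) = 10/66 = 0.1515, giving w = 10/(66+10) = 0.132.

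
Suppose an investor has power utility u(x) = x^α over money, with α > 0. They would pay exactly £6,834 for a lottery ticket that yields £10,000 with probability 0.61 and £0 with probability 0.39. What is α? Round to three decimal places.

EU(lottery) = 0.61·10000^α + 0.39·0 = 0.61·10000^α.
Setting u(6834) equal to that: 6834^α = 0.61·10000^α ⇒ (6834/10000)^α = 0.61.
Taking logs: α·ln(6834/10000) = ln(0.61), so α = -0.494296 / -0.380675 ≈ 1.298.

α ≈ 1.298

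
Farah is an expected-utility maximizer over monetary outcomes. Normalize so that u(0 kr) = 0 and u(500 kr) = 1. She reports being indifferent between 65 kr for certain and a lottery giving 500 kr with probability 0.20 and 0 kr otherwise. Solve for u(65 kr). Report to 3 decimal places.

By the standard-gamble method, u(65 kr) is just the indifference probability on the best outcome: 0.20.

0.200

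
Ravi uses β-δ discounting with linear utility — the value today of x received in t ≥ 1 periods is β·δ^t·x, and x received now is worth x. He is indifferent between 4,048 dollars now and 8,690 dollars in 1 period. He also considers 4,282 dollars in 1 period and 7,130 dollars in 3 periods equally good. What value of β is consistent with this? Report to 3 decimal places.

β ≈ 0.601

From the later pair, β·δ^1·4282 = β·δ^3·7130; dividing through, δ^2 = 4282/7130 = 0.60056, so δ = 0.77496.
The first indifference: 4048 = β·δ·8690, so β = 4048/(δ·8690) = 4048/(0.77496·8690) ≈ 0.601.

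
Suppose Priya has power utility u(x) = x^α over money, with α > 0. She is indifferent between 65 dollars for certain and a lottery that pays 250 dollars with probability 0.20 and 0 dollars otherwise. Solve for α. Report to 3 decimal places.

α ≈ 1.195

The lottery's expected utility is 0.20·u(250) + 0.80·u(0) = 0.20·250^α (since u(0) = 0 for α > 0).
Setting u(65) equal to that: 65^α = 0.20·250^α ⇒ (65/250)^α = 0.20.
Taking logs: α·ln(65/250) = ln(0.20), so α = -1.609438 / -1.347074 ≈ 1.195.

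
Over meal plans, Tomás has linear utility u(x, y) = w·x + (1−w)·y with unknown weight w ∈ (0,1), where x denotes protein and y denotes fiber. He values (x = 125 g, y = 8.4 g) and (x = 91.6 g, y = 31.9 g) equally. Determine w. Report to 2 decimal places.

w = 0.41

Equating utilities: w·125 + (1−w)·8.4 = w·91.6 + (1−w)·31.9.
w·(125−91.6) = (1−w)·(31.9−8.4), i.e. w·33.4 = (1−w)·23.5.
Hence w = 23.5/(33.4+23.5) = 23.5/56.9 = 0.41.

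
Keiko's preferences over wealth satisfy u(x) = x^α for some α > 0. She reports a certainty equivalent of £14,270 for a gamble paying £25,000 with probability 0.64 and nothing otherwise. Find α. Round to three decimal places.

Since u(0) = 0, the lottery's EU is 0.64·25000^α.
Indifference: 14270^α = 0.64·25000^α, so (14270/25000)^α = 0.64.
Take logs: α = ln 0.64 / ln(14270/25000) ≈ 0.79592.

α ≈ 0.796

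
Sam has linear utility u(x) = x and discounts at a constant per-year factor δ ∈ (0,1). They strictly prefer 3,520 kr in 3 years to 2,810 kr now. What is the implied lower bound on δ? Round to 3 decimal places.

δ > 0.928

Under u(x) = x this choice says 2810 < δ^3·3520.
Hence δ^3 > 2810/3520 = 0.79830, and x ↦ x^(1/3) is increasing on (0,∞).
δ > 0.79830^(1/3) = 0.928.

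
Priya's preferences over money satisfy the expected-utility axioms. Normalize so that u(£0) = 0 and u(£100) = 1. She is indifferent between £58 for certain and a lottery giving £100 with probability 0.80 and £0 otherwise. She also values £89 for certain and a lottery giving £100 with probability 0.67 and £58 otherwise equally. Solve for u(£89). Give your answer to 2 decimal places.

The first gamble pins u(£58): it must equal 0.80·1 + 0.20·0 = 0.80.
Then u(£89) = 0.67·u(£100) + 0.33·u(£58) = 0.67·1.00 + 0.33·0.80 = 0.9340.

0.93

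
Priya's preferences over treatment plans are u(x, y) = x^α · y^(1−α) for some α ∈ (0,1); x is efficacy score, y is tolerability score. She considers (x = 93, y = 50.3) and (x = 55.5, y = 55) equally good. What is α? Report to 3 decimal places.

α ≈ 0.148

Set the two utilities equal: 93^α·50.3^(1−α) = 55.5^α·55^(1−α).
Rearrange to (93/55.5)^α = (55/50.3)^(1−α) and take logs: α·0.516216 = (1−α)·0.089328.
With A = 0.516216 and B = 0.089328: α·A = (1−α)·B, so α = B/(A+B) = 0.089328/0.605544 ≈ 0.148.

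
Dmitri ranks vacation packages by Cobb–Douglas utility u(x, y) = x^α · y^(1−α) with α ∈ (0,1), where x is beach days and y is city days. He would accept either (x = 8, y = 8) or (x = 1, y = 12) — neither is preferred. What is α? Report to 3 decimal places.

The Cobb–Douglas utilities coincide, so 8^α·8^(1−α) = 1^α·12^(1−α).
Taking logs: α·ln 8 + (1−α)·ln 8 = α·ln 1 + (1−α)·ln 12, i.e. α·2.079442 = (1−α)·0.405465.
Thus α·(2.484907) = 0.405465, so α = 0.405465/2.484907 ≈ 0.163.

α ≈ 0.163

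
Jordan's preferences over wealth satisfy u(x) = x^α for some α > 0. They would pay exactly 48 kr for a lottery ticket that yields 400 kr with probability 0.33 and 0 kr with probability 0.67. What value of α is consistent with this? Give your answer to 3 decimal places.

α ≈ 0.523

Since u(0) = 0, the lottery's EU is 0.33·400^α.
Setting u(48) equal to that: 48^α = 0.33·400^α ⇒ (48/400)^α = 0.33.
α = ln(0.33) / ln(48/400) = -1.108663/-2.120264 ≈ 0.523.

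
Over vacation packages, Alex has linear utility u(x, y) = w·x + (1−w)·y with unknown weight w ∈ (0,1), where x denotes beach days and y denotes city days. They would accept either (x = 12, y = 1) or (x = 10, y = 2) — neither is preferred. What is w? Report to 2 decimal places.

Equating utilities: w·12 + (1−w)·1 = w·10 + (1−w)·2.
w·(12−10) = (1−w)·(2−1), i.e. w·2 = (1−w)·1.
The marginal rate of substitution is 1/2, so w = 1/(2+1) = 0.33.

w = 0.33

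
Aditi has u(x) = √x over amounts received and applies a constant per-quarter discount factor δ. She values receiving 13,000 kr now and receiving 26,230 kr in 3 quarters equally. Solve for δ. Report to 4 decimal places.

Indifference means u(13000) = δ^3 · u(26230), so δ^3 = u(13000)/u(26230).
Since u(x) = √x, δ^3 = √(13000/26230) = 0.70400.
Taking the cube root: δ = 0.70400^(1/3) ≈ 0.8896.

δ ≈ 0.8896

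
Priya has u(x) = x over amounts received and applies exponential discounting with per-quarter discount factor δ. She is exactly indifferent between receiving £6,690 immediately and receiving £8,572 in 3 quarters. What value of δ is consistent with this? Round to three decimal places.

δ ≈ 0.921

Equating discounted utilities: u(6690) = δ^3·u(8572) ⇒ δ^3 = u(6690)/u(8572).
With u(x) = x: δ^3 = 6690/8572 = 0.78045.
Taking the cube root: δ = 0.78045^(1/3) ≈ 0.921.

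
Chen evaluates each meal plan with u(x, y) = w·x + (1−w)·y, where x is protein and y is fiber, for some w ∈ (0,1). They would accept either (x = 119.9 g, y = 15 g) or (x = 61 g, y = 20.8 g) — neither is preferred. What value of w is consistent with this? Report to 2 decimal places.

w = 0.09

Equating utilities: w·119.9 + (1−w)·15 = w·61 + (1−w)·20.8.
Collecting terms: w·58.9 = (1−w)·5.8.
So w/(1−w) = 5.8/58.9 = 0.0985, giving w = 5.8/(58.9+5.8) = 0.09.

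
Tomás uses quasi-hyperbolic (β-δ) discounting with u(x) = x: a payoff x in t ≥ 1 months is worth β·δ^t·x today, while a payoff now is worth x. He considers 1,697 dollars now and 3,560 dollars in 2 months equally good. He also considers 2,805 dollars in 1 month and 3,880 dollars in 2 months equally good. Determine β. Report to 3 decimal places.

β ≈ 0.912

The second indifference involves only future payoffs, so β cancels: β·δ^1·2805 = β·δ^2·3880, giving δ = 2805/3880 = 0.72294.
The first indifference: 1697 = β·δ^2·3560, so β = 1697/(δ^2·3560) = 1697/(0.52264·3560) ≈ 0.912.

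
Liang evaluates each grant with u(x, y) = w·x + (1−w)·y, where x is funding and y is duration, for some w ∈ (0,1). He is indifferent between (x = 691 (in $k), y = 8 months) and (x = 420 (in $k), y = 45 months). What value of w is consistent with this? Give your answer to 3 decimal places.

u(691,8) = u(420,45) means w·691 + (1−w)·8 = w·420 + (1−w)·45.
Collecting terms: w·271 = (1−w)·37.
So w/(1−w) = 37/271 = 0.1365, giving w = 37/(271+37) = 0.120.

w = 0.120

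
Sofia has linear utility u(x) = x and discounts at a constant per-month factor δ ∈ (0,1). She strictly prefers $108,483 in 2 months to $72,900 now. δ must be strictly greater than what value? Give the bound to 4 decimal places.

The preference means 72900 < δ^2·108483.
So δ^2 > 72900/108483 = 0.67199; taking the square root of both positive sides preserves the inequality.
δ > 0.67199^(1/2) = 0.8198.

δ > 0.8198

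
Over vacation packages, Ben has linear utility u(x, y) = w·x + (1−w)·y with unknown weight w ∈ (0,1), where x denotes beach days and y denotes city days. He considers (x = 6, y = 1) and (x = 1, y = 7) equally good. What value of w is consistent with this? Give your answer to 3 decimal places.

Equating utilities: w·6 + (1−w)·1 = w·1 + (1−w)·7.
Rearranging, 5·w − 6·(1−w) = 0.
Hence w = 6/(5+6) = 6/11 = 0.545.

w = 0.545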